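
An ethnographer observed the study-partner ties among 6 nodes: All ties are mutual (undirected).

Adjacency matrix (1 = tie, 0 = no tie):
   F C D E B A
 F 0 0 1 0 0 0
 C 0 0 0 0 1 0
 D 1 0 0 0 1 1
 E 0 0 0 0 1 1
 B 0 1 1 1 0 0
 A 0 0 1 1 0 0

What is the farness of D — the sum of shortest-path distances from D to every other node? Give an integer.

7

Distances from D: A:1, B:1, C:2, E:2, F:1.
Sum = 1 + 1 + 2 + 2 + 1 = 7.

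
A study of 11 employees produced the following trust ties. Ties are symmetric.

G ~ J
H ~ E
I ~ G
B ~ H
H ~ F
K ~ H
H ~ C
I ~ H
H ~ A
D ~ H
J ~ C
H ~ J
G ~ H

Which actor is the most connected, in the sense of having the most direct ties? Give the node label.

Degrees — A:1, B:1, C:2, D:1, E:1, F:1, G:3, H:10, I:2, J:3, K:1.
The maximum is 10, attained only by H.

H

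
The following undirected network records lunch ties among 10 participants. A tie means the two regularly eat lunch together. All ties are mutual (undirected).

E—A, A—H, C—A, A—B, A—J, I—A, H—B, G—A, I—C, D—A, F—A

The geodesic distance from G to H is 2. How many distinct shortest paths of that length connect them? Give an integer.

The shortest distance is 2, and the only length-2 path is G–A–H. So there is exactly 1 shortest path.

1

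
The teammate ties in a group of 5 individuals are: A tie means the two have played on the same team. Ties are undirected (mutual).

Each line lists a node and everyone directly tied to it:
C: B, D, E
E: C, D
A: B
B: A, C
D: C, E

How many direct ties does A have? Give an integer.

A is directly tied to B. That is 1 neighbor, so the degree of A is 1.

1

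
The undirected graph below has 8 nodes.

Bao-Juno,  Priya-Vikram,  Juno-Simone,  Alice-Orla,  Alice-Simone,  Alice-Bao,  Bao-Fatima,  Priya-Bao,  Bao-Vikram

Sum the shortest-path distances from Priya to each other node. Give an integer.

Distances from Priya: Alice:2, Bao:1, Fatima:2, Juno:2, Orla:3, Simone:3, Vikram:1.
Sum = 2 + 1 + 2 + 2 + 3 + 3 + 1 = 14.

14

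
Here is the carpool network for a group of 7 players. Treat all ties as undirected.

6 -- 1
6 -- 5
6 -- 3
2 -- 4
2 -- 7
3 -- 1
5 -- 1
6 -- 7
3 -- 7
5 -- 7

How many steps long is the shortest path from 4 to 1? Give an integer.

4

One shortest route is 4 – 2 – 7 – 5 – 1, which uses 4 edges, and at distance 3 from 4 we only reach {3, 5, 6}, which does not include 1. So d(4,1) = 4.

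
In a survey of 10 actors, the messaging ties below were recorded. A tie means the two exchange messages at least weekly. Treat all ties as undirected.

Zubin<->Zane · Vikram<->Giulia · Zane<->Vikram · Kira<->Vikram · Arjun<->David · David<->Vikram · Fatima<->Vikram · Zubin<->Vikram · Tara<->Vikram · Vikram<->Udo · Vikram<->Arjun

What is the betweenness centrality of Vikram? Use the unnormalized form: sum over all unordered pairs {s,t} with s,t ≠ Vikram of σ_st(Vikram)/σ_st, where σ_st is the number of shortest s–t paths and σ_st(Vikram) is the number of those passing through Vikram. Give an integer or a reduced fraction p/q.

34

Pairs whose geodesics pass through Vikram — David–Udo: 1; David–Giulia: 1; David–Tara: 1; David–Zane: 1; David–Fatima: 1; David–Zubin: 1; David–Kira: 1; Udo–Giulia: 1; Udo–Tara: 1; Udo–Arjun: 1; Udo–Zane: 1; Udo–Fatima: 1; Udo–Zubin: 1; Udo–Kira: 1 … (+20 more pairs).
All other pairs contribute 0.
Summing the contributions gives betweenness(Vikram) = 34.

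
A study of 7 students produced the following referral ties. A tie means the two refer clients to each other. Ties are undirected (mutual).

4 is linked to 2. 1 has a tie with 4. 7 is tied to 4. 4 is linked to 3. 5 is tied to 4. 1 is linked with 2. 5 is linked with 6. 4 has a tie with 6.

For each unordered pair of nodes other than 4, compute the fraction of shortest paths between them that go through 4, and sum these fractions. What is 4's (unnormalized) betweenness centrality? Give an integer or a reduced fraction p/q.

13

Pairs whose geodesics pass through 4 — 3–7: 1; 3–2: 1; 3–6: 1; 3–5: 1; 3–1: 1; 7–2: 1; 7–6: 1; 7–5: 1; 7–1: 1; 2–6: 1; 2–5: 1; 6–1: 1; 5–1: 1.
All other pairs contribute 0.
Summing the contributions gives betweenness(4) = 13.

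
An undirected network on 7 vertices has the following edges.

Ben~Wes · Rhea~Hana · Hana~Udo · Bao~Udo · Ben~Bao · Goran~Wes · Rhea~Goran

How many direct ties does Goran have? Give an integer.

Goran is directly tied to Rhea and Wes. That is 2 neighbors, so the degree of Goran is 2.

2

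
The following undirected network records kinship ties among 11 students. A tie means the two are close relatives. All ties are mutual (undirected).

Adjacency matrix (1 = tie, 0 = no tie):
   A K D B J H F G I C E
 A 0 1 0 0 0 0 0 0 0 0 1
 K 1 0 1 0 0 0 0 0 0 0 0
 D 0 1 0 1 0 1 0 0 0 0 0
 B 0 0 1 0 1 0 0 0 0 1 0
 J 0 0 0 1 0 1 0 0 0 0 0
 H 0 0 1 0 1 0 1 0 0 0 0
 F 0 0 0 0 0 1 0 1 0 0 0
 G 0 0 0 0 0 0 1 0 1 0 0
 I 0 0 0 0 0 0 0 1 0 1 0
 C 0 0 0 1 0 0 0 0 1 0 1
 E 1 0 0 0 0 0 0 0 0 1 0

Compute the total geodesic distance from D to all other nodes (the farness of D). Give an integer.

Distances from D: A:2, B:1, C:2, E:3, F:2, G:3, H:1, I:3, J:2, K:1.
Sum = 2 + 1 + 2 + 3 + 2 + 3 + 1 + 3 + 2 + 1 = 20.

20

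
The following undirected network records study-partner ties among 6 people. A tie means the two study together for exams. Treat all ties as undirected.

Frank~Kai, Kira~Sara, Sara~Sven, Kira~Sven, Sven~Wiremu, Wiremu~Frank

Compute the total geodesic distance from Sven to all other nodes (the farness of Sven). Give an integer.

8

Distances from Sven: Frank:2, Kai:3, Kira:1, Sara:1, Wiremu:1.
Sum = 2 + 3 + 1 + 1 + 1 = 8.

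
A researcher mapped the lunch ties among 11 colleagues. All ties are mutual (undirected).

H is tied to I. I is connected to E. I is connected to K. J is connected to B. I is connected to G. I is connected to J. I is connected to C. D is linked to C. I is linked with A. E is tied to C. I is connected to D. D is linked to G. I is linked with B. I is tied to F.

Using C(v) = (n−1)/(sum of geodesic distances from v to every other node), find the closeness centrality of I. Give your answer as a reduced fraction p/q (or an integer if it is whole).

1

Distances from I: A:1, B:1, C:1, D:1, E:1, F:1, G:1, H:1, J:1, K:1. Sum = 10.
n = 11, so closeness = 10/10 = 1.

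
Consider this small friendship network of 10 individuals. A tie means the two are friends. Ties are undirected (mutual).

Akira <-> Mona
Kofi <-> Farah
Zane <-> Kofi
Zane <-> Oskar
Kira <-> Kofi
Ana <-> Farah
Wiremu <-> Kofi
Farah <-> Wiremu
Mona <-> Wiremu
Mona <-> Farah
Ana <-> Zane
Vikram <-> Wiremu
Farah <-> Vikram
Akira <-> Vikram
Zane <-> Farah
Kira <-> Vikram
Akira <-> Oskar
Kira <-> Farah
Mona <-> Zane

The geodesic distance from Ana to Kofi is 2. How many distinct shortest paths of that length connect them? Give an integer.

2

The shortest distance is 2. The length-2 paths are: Ana–Zane–Kofi; Ana–Farah–Kofi.
That gives 2 distinct shortest paths.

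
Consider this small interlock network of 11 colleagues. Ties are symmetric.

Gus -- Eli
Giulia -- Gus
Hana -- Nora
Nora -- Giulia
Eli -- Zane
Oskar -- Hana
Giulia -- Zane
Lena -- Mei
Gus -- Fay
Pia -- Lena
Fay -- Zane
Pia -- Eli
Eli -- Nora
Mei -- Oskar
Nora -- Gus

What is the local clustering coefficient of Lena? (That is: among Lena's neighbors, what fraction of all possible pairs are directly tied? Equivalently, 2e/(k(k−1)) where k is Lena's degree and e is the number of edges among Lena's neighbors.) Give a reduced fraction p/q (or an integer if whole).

0

Lena's neighbors: Mei and Pia (k = 2).
Possible neighbor pairs: C(2,2) = 1. Edges among them: none → e = 0.
Clustering(Lena) = 0/1.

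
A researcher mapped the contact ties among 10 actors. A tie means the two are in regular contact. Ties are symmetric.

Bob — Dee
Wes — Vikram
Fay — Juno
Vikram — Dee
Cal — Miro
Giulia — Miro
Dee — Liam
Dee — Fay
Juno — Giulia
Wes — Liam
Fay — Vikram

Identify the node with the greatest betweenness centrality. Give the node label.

Fay

Unnormalized betweenness of each node: Bob:0, Cal:0, Dee:27/2, Fay:20, Giulia:14, Juno:18, Liam:1, Miro:8, Vikram:6, Wes:1/2.
Fay has the largest value, 20, making it the main broker — the node through which the most shortest paths run.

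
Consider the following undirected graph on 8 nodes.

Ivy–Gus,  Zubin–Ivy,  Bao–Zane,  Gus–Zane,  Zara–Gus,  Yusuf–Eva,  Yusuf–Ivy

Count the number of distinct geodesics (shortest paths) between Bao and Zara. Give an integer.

1

The shortest distance is 3, and the only length-3 path is Bao–Zane–Gus–Zara. So there is exactly 1 shortest path.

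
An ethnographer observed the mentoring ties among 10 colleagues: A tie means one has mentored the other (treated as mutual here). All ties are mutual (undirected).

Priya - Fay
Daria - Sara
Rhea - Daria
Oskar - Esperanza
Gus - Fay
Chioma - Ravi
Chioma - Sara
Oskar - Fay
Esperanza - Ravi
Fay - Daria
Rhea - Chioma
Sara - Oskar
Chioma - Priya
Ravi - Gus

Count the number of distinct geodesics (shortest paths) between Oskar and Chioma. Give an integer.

1

The shortest distance is 2, and the only length-2 path is Oskar–Sara–Chioma. So there is exactly 1 shortest path.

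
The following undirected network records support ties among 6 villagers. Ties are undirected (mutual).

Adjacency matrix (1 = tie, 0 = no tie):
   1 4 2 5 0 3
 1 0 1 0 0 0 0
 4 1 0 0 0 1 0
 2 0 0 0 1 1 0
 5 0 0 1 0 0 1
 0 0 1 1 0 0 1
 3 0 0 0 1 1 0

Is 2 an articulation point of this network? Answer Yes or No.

No

Even without 2, every remaining node can still reach every other (the residual graph is connected), so 2 is not a cut vertex.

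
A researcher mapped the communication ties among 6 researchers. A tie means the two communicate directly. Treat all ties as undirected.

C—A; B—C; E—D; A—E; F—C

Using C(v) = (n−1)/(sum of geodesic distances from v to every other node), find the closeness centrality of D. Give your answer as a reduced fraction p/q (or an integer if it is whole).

Distances from D: A:2, B:4, C:3, E:1, F:4. Sum = 14.
n = 6, so closeness = 5/14.

5/14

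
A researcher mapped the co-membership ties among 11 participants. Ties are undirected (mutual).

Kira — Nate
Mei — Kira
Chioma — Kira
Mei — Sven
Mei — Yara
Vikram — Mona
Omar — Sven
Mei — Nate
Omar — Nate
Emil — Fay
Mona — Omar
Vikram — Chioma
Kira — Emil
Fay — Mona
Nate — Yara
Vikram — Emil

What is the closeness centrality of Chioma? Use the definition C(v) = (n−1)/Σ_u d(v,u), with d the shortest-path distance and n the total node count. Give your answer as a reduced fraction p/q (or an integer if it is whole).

Distances from Chioma: Emil:2, Fay:3, Kira:1, Mei:2, Mona:2, Nate:2, Omar:3, Sven:3, Vikram:1, Yara:3. Sum = 22.
n = 11, so closeness = 10/22 = 5/11.

5/11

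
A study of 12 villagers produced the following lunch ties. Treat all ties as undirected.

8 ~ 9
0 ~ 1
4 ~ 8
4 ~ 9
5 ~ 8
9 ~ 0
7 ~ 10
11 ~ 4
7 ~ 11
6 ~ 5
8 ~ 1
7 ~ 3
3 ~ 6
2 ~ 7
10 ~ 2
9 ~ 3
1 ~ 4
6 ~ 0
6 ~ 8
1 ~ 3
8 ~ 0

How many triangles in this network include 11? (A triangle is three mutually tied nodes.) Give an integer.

0

11's neighbors are 4 and 7, but none of them are tied to each other, so no triangle contains 11.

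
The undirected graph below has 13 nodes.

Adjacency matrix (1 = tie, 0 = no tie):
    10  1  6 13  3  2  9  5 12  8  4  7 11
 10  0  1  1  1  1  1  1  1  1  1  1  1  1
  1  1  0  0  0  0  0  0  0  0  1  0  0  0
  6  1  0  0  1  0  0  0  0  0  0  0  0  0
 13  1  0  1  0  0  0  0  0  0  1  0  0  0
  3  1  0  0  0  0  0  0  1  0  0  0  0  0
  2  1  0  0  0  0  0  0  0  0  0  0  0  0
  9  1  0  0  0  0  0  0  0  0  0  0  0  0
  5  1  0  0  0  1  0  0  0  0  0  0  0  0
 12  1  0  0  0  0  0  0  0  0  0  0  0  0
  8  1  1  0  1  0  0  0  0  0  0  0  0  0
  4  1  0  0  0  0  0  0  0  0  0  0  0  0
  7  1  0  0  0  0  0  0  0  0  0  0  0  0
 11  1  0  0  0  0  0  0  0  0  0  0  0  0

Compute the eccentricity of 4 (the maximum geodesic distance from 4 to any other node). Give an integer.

Distances from 4: 1:2, 2:2, 3:2, 5:2, 6:2, 7:2, 8:2, 9:2, 10:1, 11:2, 12:2, 13:2.
The largest is 2 (to 1, 6, 13, 3, 2, 9, 5, 12, 8, 7, and 11), so the eccentricity of 4 is 2.

2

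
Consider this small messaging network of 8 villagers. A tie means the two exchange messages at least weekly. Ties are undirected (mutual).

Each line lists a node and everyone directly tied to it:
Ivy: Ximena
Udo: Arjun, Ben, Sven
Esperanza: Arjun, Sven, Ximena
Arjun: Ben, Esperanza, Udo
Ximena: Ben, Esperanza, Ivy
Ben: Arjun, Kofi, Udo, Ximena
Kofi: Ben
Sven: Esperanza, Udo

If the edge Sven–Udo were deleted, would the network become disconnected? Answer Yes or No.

Even without that edge, Sven still reaches Udo via Sven – Esperanza – Arjun – Udo, so the network stays connected. Not a bridge.

No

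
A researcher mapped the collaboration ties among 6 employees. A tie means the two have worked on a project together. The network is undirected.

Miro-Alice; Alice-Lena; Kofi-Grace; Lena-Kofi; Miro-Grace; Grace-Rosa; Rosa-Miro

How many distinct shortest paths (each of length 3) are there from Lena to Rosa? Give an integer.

The shortest distance is 3. The length-3 paths are: Lena–Kofi–Grace–Rosa; Lena–Alice–Miro–Rosa.
That gives 2 distinct shortest paths.

2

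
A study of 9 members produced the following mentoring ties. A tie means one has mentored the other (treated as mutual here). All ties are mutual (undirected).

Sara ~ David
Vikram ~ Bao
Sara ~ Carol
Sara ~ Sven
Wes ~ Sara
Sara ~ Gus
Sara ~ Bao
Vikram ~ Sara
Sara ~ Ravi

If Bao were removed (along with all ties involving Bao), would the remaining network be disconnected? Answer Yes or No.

Even without Bao, every remaining node can still reach every other (the residual graph is connected), so Bao is not a cut vertex.

No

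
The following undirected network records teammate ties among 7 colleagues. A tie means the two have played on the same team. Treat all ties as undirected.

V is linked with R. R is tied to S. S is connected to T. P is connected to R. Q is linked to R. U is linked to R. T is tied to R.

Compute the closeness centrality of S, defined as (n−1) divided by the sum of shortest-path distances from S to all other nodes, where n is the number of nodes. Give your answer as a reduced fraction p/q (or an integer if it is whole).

3/5

Distances from S: P:2, Q:2, R:1, T:1, U:2, V:2. Sum = 10.
n = 7, so closeness = 6/10 = 3/5.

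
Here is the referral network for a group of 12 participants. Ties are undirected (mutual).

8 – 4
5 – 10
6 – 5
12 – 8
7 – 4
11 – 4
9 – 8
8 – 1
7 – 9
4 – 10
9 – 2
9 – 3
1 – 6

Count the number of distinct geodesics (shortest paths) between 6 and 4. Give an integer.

2

The shortest distance is 3. The length-3 paths are: 6–1–8–4; 6–5–10–4.
That gives 2 distinct shortest paths.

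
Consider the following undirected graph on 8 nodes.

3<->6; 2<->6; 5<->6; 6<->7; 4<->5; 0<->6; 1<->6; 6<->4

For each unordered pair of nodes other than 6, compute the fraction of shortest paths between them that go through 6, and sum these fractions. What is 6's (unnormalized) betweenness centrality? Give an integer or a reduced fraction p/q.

20

Pairs whose geodesics pass through 6 — 2–1: 1; 2–4: 1; 2–0: 1; 2–5: 1; 2–3: 1; 2–7: 1; 1–4: 1; 1–0: 1; 1–5: 1; 1–3: 1; 1–7: 1; 4–0: 1; 4–3: 1; 4–7: 1 … (+6 more pairs).
All other pairs contribute 0.
Summing the contributions gives betweenness(6) = 20.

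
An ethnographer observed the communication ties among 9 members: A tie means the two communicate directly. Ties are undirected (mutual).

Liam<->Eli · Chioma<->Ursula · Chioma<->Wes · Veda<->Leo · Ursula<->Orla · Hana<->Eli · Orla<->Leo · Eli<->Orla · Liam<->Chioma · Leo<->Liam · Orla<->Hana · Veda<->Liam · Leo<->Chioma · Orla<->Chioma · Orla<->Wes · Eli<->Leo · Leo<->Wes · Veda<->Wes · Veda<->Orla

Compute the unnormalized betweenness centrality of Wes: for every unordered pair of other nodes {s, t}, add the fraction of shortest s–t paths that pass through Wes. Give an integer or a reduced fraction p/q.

Pairs whose geodesics pass through Wes — Chioma–Veda: 1/4.
All other pairs contribute 0.
Summing the contributions gives betweenness(Wes) = 1/4.

1/4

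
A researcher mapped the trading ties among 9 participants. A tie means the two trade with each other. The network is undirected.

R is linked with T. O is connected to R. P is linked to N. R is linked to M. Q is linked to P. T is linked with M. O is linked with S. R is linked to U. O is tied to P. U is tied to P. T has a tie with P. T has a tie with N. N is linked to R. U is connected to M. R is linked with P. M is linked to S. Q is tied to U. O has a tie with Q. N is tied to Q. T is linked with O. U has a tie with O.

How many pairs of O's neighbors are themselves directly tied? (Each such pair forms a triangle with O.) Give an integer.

O's neighbors: P, Q, R, S, T, and U.
Neighbor pairs that are themselves tied: O–P–Q; O–P–R; O–P–T; O–P–U; O–Q–U; O–R–T; O–R–U. Each forms one triangle with O, for 7 in total.

7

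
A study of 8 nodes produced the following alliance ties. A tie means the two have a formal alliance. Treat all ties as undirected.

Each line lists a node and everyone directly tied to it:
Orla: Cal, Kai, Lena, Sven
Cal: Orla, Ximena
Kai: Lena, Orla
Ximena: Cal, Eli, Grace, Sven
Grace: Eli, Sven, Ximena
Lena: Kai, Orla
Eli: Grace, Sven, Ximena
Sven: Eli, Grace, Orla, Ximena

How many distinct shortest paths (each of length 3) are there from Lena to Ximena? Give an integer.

The shortest distance is 3. The length-3 paths are: Lena–Orla–Cal–Ximena; Lena–Orla–Sven–Ximena.
That gives 2 distinct shortest paths.

2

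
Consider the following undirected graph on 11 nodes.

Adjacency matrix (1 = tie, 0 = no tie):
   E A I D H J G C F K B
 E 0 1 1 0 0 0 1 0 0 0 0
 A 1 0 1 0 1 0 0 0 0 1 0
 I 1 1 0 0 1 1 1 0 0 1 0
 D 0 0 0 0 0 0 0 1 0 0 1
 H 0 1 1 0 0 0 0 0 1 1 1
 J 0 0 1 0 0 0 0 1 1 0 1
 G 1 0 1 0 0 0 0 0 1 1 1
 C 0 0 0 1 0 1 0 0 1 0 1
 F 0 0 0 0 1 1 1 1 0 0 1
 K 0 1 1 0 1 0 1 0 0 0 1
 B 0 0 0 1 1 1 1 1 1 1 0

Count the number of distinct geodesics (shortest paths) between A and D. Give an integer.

The shortest distance is 3. The length-3 paths are: A–H–B–D; A–K–B–D.
That gives 2 distinct shortest paths.

2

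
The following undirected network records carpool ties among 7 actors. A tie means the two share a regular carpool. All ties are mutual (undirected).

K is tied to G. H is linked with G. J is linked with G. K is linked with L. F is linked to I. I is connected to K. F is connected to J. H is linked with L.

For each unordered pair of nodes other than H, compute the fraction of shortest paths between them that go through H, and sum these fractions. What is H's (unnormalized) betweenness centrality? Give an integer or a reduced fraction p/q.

Pairs whose geodesics pass through H — J–L: 1/2; G–L: 1/2.
All other pairs contribute 0.
Summing the contributions gives betweenness(H) = 1.

1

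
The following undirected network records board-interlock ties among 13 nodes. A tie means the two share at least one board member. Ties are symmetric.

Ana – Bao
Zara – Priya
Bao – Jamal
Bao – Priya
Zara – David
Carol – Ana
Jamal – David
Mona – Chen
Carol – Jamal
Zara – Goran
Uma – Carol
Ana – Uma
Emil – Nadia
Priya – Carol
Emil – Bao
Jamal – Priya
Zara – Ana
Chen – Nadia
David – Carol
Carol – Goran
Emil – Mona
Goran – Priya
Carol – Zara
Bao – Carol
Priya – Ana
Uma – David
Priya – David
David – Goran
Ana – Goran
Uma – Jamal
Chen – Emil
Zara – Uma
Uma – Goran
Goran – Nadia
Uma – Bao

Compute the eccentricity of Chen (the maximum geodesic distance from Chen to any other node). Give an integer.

Distances from Chen: Ana:3, Bao:2, Carol:3, David:3, Emil:1, Goran:2, Jamal:3, Mona:1, Nadia:1, Priya:3, Uma:3, Zara:3.
The largest is 3 (to Uma, Priya, Carol, Ana, Jamal, David, and Zara), so the eccentricity of Chen is 3.

3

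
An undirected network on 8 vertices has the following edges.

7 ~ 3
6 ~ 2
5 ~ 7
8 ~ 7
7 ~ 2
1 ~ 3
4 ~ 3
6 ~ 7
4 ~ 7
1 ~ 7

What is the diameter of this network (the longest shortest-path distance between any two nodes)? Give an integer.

2

Eccentricity of each node (its greatest distance to any other): 1:2, 2:2, 3:2, 4:2, 5:2, 6:2, 7:1, 8:2.
The maximum eccentricity is 2, realized for instance by the pair 1–5 via 1 – 7 – 5. So the diameter is 2.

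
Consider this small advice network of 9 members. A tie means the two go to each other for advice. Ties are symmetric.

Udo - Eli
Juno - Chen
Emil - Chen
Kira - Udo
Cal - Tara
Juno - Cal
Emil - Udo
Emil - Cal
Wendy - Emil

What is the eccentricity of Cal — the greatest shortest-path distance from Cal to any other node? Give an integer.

3

Distances from Cal: Chen:2, Eli:3, Emil:1, Juno:1, Kira:3, Tara:1, Udo:2, Wendy:2.
The largest is 3 (to Eli and Kira), so the eccentricity of Cal is 3.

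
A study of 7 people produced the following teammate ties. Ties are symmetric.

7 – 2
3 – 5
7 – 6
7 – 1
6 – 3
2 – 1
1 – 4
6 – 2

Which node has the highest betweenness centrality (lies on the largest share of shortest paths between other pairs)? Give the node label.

6

Unnormalized betweenness of each node: 1:5, 2:3, 3:5, 4:0, 5:0, 6:8, 7:3.
6 has the largest value, 8, making it the main broker — the node through which the most shortest paths run.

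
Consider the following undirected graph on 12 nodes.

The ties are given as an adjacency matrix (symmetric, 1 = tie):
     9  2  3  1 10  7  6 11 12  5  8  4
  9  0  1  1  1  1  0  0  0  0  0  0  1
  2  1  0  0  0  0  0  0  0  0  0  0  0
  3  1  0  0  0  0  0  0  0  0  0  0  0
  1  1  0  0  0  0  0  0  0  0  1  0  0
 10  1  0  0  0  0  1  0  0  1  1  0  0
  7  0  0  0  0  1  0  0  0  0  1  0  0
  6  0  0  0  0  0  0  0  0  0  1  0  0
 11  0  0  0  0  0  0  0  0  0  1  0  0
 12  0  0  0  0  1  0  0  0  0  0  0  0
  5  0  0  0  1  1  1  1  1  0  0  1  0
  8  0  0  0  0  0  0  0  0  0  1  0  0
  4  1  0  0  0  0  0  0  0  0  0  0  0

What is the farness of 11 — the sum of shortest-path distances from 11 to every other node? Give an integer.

Distances from 11: 1:2, 2:4, 3:4, 4:4, 5:1, 6:2, 7:2, 8:2, 9:3, 10:2, 12:3.
Sum = 2 + 4 + 4 + 4 + 1 + 2 + 2 + 2 + 3 + 2 + 3 = 29.

29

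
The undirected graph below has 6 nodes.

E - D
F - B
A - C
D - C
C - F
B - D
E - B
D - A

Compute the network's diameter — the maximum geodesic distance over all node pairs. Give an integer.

Eccentricity of each node (its greatest distance to any other): A:2, B:2, C:2, D:2, E:2, F:2.
The maximum eccentricity is 2, realized for instance by the pair C–B via C – F – B. So the diameter is 2.

2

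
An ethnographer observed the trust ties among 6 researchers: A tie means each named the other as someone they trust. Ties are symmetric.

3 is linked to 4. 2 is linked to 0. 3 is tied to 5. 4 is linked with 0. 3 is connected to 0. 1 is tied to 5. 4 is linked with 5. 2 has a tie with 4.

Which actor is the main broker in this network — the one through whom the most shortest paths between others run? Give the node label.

5

Unnormalized betweenness of each node: 0:1/2, 1:0, 2:0, 3:1, 4:7/2, 5:4.
5 has the largest value, 4, making it the main broker — the node through which the most shortest paths run.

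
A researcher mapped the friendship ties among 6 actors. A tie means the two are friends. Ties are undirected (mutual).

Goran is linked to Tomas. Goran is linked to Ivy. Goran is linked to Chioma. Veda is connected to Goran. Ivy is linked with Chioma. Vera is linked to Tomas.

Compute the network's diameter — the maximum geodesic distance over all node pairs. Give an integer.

Eccentricity of each node (its greatest distance to any other): Chioma:3, Goran:2, Ivy:3, Tomas:2, Veda:3, Vera:3.
The maximum eccentricity is 3, realized for instance by the pair Veda–Vera via Veda – Goran – Tomas – Vera. So the diameter is 3.

3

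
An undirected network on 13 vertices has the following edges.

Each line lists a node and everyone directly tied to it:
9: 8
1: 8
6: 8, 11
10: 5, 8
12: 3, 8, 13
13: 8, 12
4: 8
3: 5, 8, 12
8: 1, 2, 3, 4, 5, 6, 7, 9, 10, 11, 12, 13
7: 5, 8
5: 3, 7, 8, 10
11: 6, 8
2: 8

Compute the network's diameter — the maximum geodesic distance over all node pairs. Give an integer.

Eccentricity of each node (its greatest distance to any other): 1:2, 2:2, 3:2, 4:2, 5:2, 6:2, 7:2, 8:1, 9:2, 10:2, 11:2, 12:2, 13:2.
The maximum eccentricity is 2, realized for instance by the pair 13–9 via 13 – 8 – 9. So the diameter is 2.

2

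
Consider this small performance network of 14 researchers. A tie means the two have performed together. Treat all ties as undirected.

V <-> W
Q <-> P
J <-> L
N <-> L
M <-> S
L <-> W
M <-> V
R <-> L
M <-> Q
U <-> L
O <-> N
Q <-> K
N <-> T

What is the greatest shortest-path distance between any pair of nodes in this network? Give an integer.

7

Eccentricity of each node (its greatest distance to any other): J:6, K:7, L:5, M:5, N:6, O:7, P:7, Q:6, R:6, S:6, T:7, U:6, V:4, W:4.
The maximum eccentricity is 7, realized for instance by the pair O–P via O – N – L – W – V – M – Q – P. So the diameter is 7.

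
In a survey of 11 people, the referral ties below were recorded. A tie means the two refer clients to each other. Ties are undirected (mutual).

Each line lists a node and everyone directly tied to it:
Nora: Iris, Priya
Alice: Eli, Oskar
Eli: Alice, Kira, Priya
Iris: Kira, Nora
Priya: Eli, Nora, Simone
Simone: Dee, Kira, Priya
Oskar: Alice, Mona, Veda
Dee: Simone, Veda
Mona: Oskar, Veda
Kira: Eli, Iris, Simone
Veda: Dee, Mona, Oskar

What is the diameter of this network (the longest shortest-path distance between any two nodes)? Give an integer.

Eccentricity of each node (its greatest distance to any other): Alice:3, Dee:3, Eli:3, Iris:5, Kira:4, Mona:5, Nora:5, Oskar:4, Priya:4, Simone:3, Veda:4.
The maximum eccentricity is 5, realized for instance by the pair Mona–Nora via Mona – Oskar – Alice – Eli – Priya – Nora. So the diameter is 5.

5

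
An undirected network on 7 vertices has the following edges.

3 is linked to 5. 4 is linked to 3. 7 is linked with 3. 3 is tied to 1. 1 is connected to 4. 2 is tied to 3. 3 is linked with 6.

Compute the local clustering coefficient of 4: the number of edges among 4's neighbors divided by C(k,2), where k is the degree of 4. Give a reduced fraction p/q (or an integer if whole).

1

4's neighbors: 1 and 3 (k = 2).
Possible neighbor pairs: C(2,2) = 1. Edges among them: 1–3 → e = 1.
Clustering(4) = 1/1.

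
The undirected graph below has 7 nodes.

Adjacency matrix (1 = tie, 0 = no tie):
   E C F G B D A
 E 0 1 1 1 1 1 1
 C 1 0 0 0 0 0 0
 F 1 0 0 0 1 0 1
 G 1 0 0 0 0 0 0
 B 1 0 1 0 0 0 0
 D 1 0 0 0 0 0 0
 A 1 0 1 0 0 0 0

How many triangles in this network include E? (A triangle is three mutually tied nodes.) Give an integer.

E's neighbors: A, B, C, D, F, and G.
Neighbor pairs that are themselves tied: E–A–F; E–B–F. Each forms one triangle with E, for 2 in total.

2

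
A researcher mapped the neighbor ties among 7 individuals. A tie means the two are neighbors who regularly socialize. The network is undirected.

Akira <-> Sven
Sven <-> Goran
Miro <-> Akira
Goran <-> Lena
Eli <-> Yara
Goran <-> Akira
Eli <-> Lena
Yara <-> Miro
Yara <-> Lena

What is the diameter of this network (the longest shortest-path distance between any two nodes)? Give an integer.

Eccentricity of each node (its greatest distance to any other): Akira:3, Eli:3, Goran:2, Lena:2, Miro:2, Sven:3, Yara:3.
The maximum eccentricity is 3, realized for instance by the pair Yara–Sven via Yara – Lena – Goran – Sven. So the diameter is 3.

3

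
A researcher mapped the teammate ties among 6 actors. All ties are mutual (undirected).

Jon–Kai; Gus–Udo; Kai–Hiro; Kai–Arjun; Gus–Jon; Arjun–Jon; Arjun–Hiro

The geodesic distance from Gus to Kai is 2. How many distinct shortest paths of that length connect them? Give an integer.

1

The shortest distance is 2, and the only length-2 path is Gus–Jon–Kai. So there is exactly 1 shortest path.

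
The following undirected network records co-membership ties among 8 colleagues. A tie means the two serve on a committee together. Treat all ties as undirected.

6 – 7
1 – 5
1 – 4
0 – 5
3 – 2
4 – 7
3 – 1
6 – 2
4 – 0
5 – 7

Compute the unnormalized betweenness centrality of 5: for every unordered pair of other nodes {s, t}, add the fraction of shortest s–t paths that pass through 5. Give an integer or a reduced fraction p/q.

11/3

Pairs whose geodesics pass through 5 — 6–0: 1/2; 6–1: 1/3; 7–0: 1/2; 7–1: 1/2; 7–3: 1/3; 0–1: 1/2; 0–3: 1/2; 0–2: 2/4.
All other pairs contribute 0.
Summing the contributions gives betweenness(5) = 11/3.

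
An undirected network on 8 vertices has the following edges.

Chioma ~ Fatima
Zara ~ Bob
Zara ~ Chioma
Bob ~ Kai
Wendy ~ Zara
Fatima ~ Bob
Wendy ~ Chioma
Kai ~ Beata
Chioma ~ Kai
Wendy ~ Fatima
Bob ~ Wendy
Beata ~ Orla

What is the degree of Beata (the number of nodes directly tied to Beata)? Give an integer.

Beata is directly tied to Kai and Orla. That is 2 neighbors, so the degree of Beata is 2.

2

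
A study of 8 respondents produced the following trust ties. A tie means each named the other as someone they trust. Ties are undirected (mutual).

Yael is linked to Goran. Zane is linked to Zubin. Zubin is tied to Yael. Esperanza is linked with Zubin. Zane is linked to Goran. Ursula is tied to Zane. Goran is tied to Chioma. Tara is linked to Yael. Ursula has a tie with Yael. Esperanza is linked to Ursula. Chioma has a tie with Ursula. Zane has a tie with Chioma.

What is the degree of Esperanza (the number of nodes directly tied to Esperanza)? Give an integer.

2

Esperanza is directly tied to Ursula and Zubin. That is 2 neighbors, so the degree of Esperanza is 2.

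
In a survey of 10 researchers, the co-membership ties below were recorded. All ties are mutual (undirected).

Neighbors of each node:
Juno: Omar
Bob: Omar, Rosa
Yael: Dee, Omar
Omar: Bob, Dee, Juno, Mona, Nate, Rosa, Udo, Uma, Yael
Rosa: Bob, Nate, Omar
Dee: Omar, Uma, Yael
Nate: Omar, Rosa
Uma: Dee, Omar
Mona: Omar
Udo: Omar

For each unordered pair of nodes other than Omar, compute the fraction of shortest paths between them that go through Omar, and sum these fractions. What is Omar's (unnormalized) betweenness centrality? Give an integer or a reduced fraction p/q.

Pairs whose geodesics pass through Omar — Rosa–Udo: 1; Rosa–Mona: 1; Rosa–Yael: 1; Rosa–Juno: 1; Rosa–Dee: 1; Rosa–Uma: 1; Udo–Mona: 1; Udo–Yael: 1; Udo–Juno: 1; Udo–Nate: 1; Udo–Dee: 1; Udo–Bob: 1; Udo–Uma: 1; Mona–Yael: 1 … (+18 more pairs).
All other pairs contribute 0.
Summing the contributions gives betweenness(Omar) = 31.

31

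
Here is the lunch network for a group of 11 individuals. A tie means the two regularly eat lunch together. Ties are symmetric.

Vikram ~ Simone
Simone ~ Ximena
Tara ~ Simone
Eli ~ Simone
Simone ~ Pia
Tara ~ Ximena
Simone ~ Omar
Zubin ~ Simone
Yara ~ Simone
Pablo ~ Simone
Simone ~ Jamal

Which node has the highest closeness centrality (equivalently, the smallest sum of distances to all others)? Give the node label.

Farness (sum of distances to all others) for each node — Eli:19, Jamal:19, Omar:19, Pablo:19, Pia:19, Simone:10, Tara:18, Vikram:19, Ximena:18, Yara:19, Zubin:19.
The smallest farness is 10, for Simone, so Simone has the highest closeness.

Simone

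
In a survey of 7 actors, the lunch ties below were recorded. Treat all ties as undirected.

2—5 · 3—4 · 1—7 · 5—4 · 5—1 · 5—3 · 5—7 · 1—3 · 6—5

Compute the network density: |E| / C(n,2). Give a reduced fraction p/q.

3/7

There are 9 edges and 7 nodes, so the maximum possible is C(7,2) = 21.
Density = 9/21 = 3/7.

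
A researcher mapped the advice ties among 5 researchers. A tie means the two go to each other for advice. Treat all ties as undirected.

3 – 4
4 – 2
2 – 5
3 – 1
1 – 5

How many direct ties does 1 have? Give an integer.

1 is directly tied to 3 and 5. That is 2 neighbors, so the degree of 1 is 2.

2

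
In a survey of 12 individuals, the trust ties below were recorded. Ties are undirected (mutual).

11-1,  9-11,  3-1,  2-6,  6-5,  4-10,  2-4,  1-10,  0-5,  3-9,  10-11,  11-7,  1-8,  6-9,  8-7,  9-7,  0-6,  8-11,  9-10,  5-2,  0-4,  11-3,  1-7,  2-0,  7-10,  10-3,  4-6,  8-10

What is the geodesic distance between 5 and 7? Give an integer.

One shortest route is 5 – 6 – 9 – 7, which uses 3 edges, and at distance 2 from 5 we only reach {4, 9}, which does not include 7. So d(5,7) = 3.

3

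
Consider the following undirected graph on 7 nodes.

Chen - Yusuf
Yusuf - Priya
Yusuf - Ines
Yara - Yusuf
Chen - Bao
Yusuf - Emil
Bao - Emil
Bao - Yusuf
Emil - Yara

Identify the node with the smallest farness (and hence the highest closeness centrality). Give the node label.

Farness (sum of distances to all others) for each node — Bao:9, Chen:10, Emil:9, Ines:11, Priya:11, Yara:10, Yusuf:6.
The smallest farness is 6, for Yusuf, so Yusuf has the highest closeness.

Yusuf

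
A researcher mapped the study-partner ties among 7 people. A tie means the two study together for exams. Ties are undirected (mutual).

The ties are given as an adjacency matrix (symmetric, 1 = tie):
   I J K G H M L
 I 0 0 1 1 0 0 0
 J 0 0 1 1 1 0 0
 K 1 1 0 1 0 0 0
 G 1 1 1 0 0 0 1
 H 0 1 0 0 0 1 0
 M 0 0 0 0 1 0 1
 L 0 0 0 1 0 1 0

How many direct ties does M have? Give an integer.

2

M is directly tied to H and L. That is 2 neighbors, so the degree of M is 2.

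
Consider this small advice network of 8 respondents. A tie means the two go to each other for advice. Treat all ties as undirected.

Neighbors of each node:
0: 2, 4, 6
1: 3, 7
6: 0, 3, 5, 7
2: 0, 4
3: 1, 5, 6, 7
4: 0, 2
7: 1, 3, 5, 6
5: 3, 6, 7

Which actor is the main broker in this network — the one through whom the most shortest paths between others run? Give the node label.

6

Unnormalized betweenness of each node: 0:10, 1:0, 2:0, 3:5/2, 4:0, 5:0, 6:12, 7:5/2.
6 has the largest value, 12, making it the main broker — the node through which the most shortest paths run.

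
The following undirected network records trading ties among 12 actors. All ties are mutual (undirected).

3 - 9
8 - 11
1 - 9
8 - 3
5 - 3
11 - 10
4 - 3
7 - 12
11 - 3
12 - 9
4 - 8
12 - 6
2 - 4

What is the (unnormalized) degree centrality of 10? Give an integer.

1

10 is directly tied to 11. That is 1 neighbor, so the degree of 10 is 1.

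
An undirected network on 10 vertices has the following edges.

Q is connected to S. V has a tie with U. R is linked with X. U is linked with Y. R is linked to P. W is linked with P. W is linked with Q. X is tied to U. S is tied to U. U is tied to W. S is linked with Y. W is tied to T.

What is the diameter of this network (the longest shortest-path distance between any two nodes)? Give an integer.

3

Eccentricity of each node (its greatest distance to any other): P:3, Q:3, R:3, S:3, T:3, U:2, V:3, W:2, X:3, Y:3.
The maximum eccentricity is 3, realized for instance by the pair R–V via R – X – U – V. So the diameter is 3.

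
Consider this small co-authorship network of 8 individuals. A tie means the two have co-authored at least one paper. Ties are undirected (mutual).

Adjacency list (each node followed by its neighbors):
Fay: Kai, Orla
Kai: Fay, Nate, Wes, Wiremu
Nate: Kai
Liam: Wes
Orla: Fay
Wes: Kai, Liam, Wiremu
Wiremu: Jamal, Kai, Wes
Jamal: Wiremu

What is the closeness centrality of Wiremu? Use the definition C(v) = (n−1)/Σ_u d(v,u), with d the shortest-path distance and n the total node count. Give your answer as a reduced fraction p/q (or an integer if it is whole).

Distances from Wiremu: Fay:2, Jamal:1, Kai:1, Liam:2, Nate:2, Orla:3, Wes:1. Sum = 12.
n = 8, so closeness = 7/12.

7/12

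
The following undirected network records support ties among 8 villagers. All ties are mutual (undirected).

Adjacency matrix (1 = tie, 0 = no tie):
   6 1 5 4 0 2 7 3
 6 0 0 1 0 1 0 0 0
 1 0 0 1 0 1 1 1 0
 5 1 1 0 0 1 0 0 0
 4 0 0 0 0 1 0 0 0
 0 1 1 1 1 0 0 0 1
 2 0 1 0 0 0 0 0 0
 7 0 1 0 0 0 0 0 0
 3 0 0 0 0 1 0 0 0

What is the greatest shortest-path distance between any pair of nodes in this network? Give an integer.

Eccentricity of each node (its greatest distance to any other): 0:2, 1:2, 2:3, 3:3, 4:3, 5:2, 6:3, 7:3.
The maximum eccentricity is 3, realized for instance by the pair 6–2 via 6 – 5 – 1 – 2. So the diameter is 3.

3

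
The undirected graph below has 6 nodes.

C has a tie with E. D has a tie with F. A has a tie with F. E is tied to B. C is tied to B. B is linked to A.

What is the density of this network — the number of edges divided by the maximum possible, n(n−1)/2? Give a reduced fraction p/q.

There are 6 edges and 6 nodes, so the maximum possible is C(6,2) = 15.
Density = 6/15 = 2/5.

2/5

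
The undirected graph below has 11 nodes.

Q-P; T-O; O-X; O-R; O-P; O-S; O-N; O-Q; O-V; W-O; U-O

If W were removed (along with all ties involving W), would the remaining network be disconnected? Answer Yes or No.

Even without W, every remaining node can still reach every other (the residual graph is connected), so W is not a cut vertex.

No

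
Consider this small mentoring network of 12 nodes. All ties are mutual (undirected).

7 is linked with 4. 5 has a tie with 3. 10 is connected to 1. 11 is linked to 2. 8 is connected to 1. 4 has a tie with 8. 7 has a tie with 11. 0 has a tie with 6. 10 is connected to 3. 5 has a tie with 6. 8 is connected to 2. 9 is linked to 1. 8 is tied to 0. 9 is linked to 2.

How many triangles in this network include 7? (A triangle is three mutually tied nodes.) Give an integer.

7's neighbors are 4 and 11, but none of them are tied to each other, so no triangle contains 7.

0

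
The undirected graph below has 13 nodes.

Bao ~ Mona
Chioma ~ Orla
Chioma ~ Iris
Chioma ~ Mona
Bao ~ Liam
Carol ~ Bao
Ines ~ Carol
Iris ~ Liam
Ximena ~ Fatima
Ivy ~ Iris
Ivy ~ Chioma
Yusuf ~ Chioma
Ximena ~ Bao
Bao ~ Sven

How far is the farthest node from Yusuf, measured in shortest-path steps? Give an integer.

Distances from Yusuf: Bao:3, Carol:4, Chioma:1, Fatima:5, Ines:5, Iris:2, Ivy:2, Liam:3, Mona:2, Orla:2, Sven:4, Ximena:4.
The largest is 5 (to Ines and Fatima), so the eccentricity of Yusuf is 5.

5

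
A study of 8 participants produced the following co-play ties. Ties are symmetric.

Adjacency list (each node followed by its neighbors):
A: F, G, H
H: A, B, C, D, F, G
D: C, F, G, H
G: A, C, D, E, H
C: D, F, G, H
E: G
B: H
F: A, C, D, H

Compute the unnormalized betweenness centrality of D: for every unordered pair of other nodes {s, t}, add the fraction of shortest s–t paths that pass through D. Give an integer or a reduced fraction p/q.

Pairs whose geodesics pass through D — F–E: 1/4; F–G: 1/4.
All other pairs contribute 0.
Summing the contributions gives betweenness(D) = 1/2.

1/2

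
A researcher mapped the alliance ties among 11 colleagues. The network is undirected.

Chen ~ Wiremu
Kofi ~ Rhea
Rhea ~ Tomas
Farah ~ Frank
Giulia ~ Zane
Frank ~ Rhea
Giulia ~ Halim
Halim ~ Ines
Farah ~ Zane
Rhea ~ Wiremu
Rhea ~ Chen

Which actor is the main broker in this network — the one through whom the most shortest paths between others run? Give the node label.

Rhea

Unnormalized betweenness of each node: Chen:0, Farah:24, Frank:25, Giulia:16, Halim:9, Ines:0, Kofi:0, Rhea:29, Tomas:0, Wiremu:0, Zane:21.
Rhea has the largest value, 29, making it the main broker — the node through which the most shortest paths run.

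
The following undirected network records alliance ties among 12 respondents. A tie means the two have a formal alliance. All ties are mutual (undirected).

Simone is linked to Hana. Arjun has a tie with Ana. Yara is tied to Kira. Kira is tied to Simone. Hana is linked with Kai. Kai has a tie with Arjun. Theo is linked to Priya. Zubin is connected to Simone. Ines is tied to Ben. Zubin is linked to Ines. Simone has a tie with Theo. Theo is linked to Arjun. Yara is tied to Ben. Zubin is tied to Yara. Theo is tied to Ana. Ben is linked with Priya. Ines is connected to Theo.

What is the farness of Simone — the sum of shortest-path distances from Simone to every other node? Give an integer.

19

Distances from Simone: Ana:2, Arjun:2, Ben:3, Hana:1, Ines:2, Kai:2, Kira:1, Priya:2, Theo:1, Yara:2, Zubin:1.
Sum = 2 + 2 + 3 + 1 + 2 + 2 + 1 + 2 + 1 + 2 + 1 = 19.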